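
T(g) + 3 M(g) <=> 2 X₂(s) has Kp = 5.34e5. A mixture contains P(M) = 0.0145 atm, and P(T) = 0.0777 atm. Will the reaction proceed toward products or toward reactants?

(X₂ is a pure solid — omitted from Qp.)
Qp = 1 / (P(T)·P(M)³) = 1 / ((0.0777)·(0.0145)³) = 4.22e6
Qp = 4.22e6 > Kp = 5.34e5, so the reverse reaction proceeds.

in the reverse direction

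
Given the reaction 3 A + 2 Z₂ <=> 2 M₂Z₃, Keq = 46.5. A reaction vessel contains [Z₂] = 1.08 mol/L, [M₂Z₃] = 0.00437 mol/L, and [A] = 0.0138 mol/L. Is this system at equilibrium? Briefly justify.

Q = [M₂Z₃]² / ([A]³·[Z₂]²) = (0.00437)² / ((0.0138)³·(1.08)²) = 6.23
Q = 6.23 < Keq = 46.5: net forward reaction.

no; Q < K, reaction proceeds forward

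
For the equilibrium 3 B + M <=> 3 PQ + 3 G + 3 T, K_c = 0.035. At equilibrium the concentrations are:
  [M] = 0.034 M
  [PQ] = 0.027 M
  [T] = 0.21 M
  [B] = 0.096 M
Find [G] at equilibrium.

[G] = 1.8 M

At equilibrium, K_c = [PQ]³·[G]³·[T]³ / ([B]³·[M]) = 0.035.
(0.027)³·([G])³·(0.21)³ / ((0.096)³·(0.034)) = 0.035
[G]³ = 5.78 ⇒ [G] = 1.8 M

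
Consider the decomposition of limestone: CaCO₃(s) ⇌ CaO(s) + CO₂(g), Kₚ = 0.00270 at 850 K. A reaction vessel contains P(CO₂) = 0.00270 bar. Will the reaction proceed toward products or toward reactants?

(CaCO₃, CaO are pure solids — omitted from Qₚ.)
Qₚ = P(CO₂) = 0.00270
Qₚ = 0.00270 = Kₚ, so the system is already at equilibrium.

at equilibrium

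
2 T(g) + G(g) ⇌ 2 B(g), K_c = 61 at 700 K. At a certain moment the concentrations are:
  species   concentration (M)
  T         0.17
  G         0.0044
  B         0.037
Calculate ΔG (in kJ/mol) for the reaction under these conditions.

ΔG = -10.1 kJ/mol

Q_c = [B]² / ([T]²·[G]) = (0.037)² / ((0.17)²·(0.0044)) = 10.8
ΔG = RT ln(Q_c/K_c) = (8.314 J mol⁻¹ K⁻¹)(700 K) × ln(10.8/61)
   = (5.820 kJ/mol)(-1.731) = -10.1 kJ/mol
ΔG < 0, so the forward reaction is spontaneous (proceeds forward).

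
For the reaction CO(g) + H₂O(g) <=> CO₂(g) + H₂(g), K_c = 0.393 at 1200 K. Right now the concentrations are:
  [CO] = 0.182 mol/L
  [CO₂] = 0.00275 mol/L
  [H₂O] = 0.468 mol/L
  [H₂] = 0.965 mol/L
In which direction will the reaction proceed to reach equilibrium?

Q_c = [CO₂]·[H₂] / ([CO]·[H₂O]) = (0.00275)·(0.965) / ((0.182)·(0.468)) = 0.0312
Q_c = 0.0312 < K_c = 0.393, so the forward reaction proceeds.

forward (toward products)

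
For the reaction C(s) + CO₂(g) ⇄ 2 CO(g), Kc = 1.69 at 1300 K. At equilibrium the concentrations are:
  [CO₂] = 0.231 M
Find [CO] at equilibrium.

[CO] = 0.625 M

(C is a pure solid — omitted from Kc.)
At equilibrium, Kc = [CO]² / [CO₂] = 1.69.
([CO])² / (0.231) = 1.69
[CO]² = 0.390 ⇒ [CO] = 0.625 M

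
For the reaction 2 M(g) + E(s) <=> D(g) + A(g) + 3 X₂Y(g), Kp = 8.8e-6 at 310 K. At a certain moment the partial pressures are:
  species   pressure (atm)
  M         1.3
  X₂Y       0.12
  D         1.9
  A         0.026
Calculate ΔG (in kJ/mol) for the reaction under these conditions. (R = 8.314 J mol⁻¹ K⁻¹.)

ΔG = 4.50 kJ/mol

(E is a pure solid — omitted from Qp.)
Qp = P(D)·P(A)·P(X₂Y)³ / P(M)² = (1.9)·(0.026)·(0.12)³ / (1.3)² = 5.05e-5
ΔG = RT ln(Qp/Kp) = (8.314 J mol⁻¹ K⁻¹)(310 K) × ln(5.05e-5/8.8e-6)
   = (2.577 kJ/mol)(1.747) = 4.50 kJ/mol
ΔG > 0, so the forward reaction is non-spontaneous (proceeds in reverse).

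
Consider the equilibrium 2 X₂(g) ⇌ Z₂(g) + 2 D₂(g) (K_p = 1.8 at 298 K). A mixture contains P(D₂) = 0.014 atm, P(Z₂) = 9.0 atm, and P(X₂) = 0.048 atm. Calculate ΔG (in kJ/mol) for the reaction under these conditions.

Q_p = P(Z₂)·P(D₂)² / P(X₂)² = (9.0)·(0.014)² / (0.048)² = 0.766
ΔG = RT ln(Q_p/K_p) = (8.314 J mol⁻¹ K⁻¹)(298 K) × ln(0.766/1.8)
   = (2.478 kJ/mol)(-0.8544) = -2.12 kJ/mol
ΔG < 0, so the forward reaction is spontaneous (proceeds forward).

ΔG = -2.12 kJ/mol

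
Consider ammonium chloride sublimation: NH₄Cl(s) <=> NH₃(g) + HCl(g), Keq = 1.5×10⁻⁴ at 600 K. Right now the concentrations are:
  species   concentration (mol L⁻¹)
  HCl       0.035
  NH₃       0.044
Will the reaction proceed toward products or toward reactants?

(NH₄Cl is a pure solid — omitted from Q.)
Q = [NH₃]·[HCl] = (0.044)·(0.035) = 0.0015
Q = 0.0015 > Keq = 1.5×10⁻⁴, so the reverse reaction proceeds.

toward reactants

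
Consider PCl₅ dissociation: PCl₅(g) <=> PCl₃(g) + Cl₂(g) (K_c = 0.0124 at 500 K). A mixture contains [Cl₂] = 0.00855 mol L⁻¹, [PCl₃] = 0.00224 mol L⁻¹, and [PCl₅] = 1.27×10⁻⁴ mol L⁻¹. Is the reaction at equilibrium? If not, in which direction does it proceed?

Q_c = [PCl₃]·[Cl₂] / [PCl₅] = (0.00224)·(0.00855) / (1.27×10⁻⁴) = 0.151
Q_c = 0.151 > K_c = 0.0124, so the reverse reaction proceeds.

in the reverse direction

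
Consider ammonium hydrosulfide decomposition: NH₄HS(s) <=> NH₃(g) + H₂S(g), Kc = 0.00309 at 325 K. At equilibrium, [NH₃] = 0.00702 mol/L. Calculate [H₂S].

(NH₄HS is a pure solid — omitted from Kc.)
At equilibrium, Kc = [NH₃]·[H₂S] = 0.00309.
(0.00702)·([H₂S]) = 0.00309
[H₂S] = 0.440 mol/L

[H₂S] = 0.440 mol/L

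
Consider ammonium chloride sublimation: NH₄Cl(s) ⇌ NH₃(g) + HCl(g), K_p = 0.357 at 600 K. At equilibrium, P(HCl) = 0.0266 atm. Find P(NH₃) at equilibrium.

P(NH₃) = 13.4 atm

(NH₄Cl is a pure solid — omitted from K_p.)
At equilibrium, K_p = P(NH₃)·P(HCl) = 0.357.
(P(NH₃))·(0.0266) = 0.357
P(NH₃) = 13.4 atm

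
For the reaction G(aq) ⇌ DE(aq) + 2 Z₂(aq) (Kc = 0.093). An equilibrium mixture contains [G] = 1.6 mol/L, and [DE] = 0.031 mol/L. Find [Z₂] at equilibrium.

At equilibrium, Kc = [DE]·[Z₂]² / [G] = 0.093.
(0.031)·([Z₂])² / (1.6) = 0.093
[Z₂]² = 4.80 ⇒ [Z₂] = 2.2 mol/L

[Z₂] = 2.2 mol/L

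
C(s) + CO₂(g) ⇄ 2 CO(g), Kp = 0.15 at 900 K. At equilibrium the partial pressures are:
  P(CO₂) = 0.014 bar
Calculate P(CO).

(C is a pure solid — omitted from Kp.)
At equilibrium, Kp = P(CO)² / P(CO₂) = 0.15.
(P(CO))² / (0.014) = 0.15
P(CO)² = 0.00210 ⇒ P(CO) = 0.046 bar

P(CO) = 0.046 bar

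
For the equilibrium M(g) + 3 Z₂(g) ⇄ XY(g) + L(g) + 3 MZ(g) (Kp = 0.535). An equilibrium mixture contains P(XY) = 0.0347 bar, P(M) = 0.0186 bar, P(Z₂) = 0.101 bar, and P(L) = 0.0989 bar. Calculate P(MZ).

P(MZ) = 0.144 bar

At equilibrium, Kp = P(XY)·P(L)·P(MZ)³ / (P(M)·P(Z₂)³) = 0.535.
(0.0347)·(0.0989)·(P(MZ))³ / ((0.0186)·(0.101)³) = 0.535
P(MZ)³ = 0.00299 ⇒ P(MZ) = 0.144 bar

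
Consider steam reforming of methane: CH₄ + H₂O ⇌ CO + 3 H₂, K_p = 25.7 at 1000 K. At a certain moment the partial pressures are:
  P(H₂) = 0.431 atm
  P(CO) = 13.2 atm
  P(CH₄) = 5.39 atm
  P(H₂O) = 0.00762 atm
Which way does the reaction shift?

Q_p = P(CO)·P(H₂)³ / (P(CH₄)·P(H₂O)) = (13.2)·(0.431)³ / ((5.39)·(0.00762)) = 25.7
Q_p = 25.7 = K_p, so the system is already at equilibrium.

no net change (already at equilibrium)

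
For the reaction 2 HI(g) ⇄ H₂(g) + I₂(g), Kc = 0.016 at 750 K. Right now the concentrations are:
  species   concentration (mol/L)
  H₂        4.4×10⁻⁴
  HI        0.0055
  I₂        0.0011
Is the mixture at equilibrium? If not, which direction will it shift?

yes, at equilibrium

Qc = [H₂]·[I₂] / [HI]² = (4.4×10⁻⁴)·(0.0011) / (0.0055)² = 0.016
Qc = 0.016 = Kc; the system is at equilibrium.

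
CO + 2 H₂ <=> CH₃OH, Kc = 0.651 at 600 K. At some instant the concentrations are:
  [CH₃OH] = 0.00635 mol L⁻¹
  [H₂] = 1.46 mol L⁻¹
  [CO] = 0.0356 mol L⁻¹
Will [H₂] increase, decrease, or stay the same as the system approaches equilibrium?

Qc = [CH₃OH] / ([CO]·[H₂]²) = (0.00635) / ((0.0356)·(1.46)²) = 0.0837
Qc = 0.0837 < Kc = 0.651: net forward reaction.
H₂ is a reactant, so it decreases.

decrease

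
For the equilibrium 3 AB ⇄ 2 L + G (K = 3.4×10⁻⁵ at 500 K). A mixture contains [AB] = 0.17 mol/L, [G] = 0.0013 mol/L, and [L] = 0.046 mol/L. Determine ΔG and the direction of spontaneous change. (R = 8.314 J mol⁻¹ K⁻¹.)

ΔG = 11.6 kJ/mol; the forward reaction is non-spontaneous

Q = [L]²·[G] / [AB]³ = (0.046)²·(0.0013) / (0.17)³ = 5.60×10⁻⁴
ΔG = RT ln(Q/K) = (8.314 J mol⁻¹ K⁻¹)(500 K) × ln(5.60×10⁻⁴/3.4×10⁻⁵)
   = (4.157 kJ/mol)(2.802) = 11.6 kJ/mol
ΔG > 0, so the forward reaction is non-spontaneous (proceeds in reverse).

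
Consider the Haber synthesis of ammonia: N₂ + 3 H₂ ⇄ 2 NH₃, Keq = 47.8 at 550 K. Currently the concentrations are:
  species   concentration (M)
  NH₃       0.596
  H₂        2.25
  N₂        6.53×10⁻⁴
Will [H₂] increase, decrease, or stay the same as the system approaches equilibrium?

Q = [NH₃]² / ([N₂]·[H₂]³) = (0.596)² / ((6.53×10⁻⁴)·(2.25)³) = 47.8
Q = 47.8 = Keq; the system is at equilibrium.

stay the same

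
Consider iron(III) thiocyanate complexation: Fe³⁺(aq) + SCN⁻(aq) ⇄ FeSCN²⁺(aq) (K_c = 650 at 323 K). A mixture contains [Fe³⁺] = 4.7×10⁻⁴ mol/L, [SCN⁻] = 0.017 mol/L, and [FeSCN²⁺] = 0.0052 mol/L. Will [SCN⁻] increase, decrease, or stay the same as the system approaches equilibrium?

Q_c = [FeSCN²⁺] / ([Fe³⁺]·[SCN⁻]) = (0.0052) / ((4.7×10⁻⁴)·(0.017)) = 650
Q_c = 650 = K_c; the system is at equilibrium.

stay the same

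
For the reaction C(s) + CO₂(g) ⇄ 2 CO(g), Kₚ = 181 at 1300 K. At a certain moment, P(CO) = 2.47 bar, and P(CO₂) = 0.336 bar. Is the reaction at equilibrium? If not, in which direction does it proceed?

to the right

(C is a pure solid — omitted from Qₚ.)
Qₚ = P(CO)² / P(CO₂) = (2.47)² / (0.336) = 18.2
Qₚ = 18.2 < Kₚ = 181, so the forward reaction proceeds.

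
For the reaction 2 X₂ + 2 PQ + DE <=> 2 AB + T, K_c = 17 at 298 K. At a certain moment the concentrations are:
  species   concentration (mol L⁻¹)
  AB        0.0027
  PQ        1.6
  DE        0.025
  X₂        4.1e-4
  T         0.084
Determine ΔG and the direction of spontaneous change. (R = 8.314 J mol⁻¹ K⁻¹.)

ΔG = 2.99 kJ/mol; the forward reaction is non-spontaneous

Q_c = [AB]²·[T] / ([X₂]²·[PQ]²·[DE]) = (0.0027)²·(0.084) / ((4.1e-4)²·(1.6)²·(0.025)) = 56.9
ΔG = RT ln(Q_c/K_c) = (8.314 J mol⁻¹ K⁻¹)(298 K) × ln(56.9/17)
   = (2.478 kJ/mol)(1.208) = 2.99 kJ/mol
ΔG > 0, so the forward reaction is non-spontaneous (proceeds in reverse).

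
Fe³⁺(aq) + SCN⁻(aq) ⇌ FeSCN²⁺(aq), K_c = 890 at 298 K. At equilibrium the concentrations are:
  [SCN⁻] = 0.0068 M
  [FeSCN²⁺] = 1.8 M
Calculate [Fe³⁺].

[Fe³⁺] = 0.30 M

At equilibrium, K_c = [FeSCN²⁺] / ([Fe³⁺]·[SCN⁻]) = 890.
(1.8) / (([Fe³⁺])·(0.0068)) = 890
[Fe³⁺] = 0.297 = 0.30 M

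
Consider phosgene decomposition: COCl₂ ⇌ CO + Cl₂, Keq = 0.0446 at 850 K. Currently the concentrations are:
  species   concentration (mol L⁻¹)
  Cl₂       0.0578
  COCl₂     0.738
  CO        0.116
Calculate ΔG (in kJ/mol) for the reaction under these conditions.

ΔG = -11.2 kJ/mol

Q = [CO]·[Cl₂] / [COCl₂] = (0.116)·(0.0578) / (0.738) = 0.00909
ΔG = RT ln(Q/Keq) = (8.314 J mol⁻¹ K⁻¹)(850 K) × ln(0.00909/0.0446)
   = (7.067 kJ/mol)(-1.591) = -11.2 kJ/mol
ΔG < 0, so the forward reaction is spontaneous (proceeds forward).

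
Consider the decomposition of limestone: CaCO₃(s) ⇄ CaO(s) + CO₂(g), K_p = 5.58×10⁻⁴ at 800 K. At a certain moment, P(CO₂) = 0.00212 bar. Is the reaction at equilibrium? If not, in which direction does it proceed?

(CaCO₃, CaO are pure solids — omitted from Q_p.)
Q_p = P(CO₂) = 0.00212
Q_p = 0.00212 > K_p = 5.58×10⁻⁴, so the reverse reaction proceeds.

reverse (toward reactants)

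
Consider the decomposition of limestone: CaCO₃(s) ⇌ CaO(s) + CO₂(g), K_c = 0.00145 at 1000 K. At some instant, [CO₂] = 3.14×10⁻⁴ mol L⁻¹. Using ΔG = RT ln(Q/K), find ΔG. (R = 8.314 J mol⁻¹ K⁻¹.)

(CaCO₃, CaO are pure solids — omitted from Q_c.)
Q_c = [CO₂] = 3.14×10⁻⁴
ΔG = RT ln(Q_c/K_c) = (8.314 J mol⁻¹ K⁻¹)(1000 K) × ln(3.14×10⁻⁴/0.00145)
   = (8.314 kJ/mol)(-1.530) = -12.7 kJ/mol
ΔG < 0, so the forward reaction is spontaneous (proceeds forward).

ΔG = -12.7 kJ/mol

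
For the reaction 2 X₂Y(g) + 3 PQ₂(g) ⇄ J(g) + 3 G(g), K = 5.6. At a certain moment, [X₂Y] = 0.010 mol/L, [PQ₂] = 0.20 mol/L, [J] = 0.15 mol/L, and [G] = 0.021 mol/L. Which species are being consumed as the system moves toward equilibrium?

X₂Y, PQ₂ (reactants)

Q = [J]·[G]³ / ([X₂Y]²·[PQ₂]³) = (0.15)·(0.021)³ / ((0.010)²·(0.20)³) = 1.7
Q = 1.7 < K = 5.6: net forward reaction.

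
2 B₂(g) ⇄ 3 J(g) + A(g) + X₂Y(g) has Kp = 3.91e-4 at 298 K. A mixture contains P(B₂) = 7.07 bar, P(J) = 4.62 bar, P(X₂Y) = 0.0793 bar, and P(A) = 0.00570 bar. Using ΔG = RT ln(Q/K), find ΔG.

ΔG = 2.04 kJ/mol

Qp = P(J)³·P(A)·P(X₂Y) / P(B₂)² = (4.62)³·(0.00570)·(0.0793) / (7.07)² = 8.92e-4
ΔG = RT ln(Qp/Kp) = (8.314 J mol⁻¹ K⁻¹)(298 K) × ln(8.92e-4/3.91e-4)
   = (2.478 kJ/mol)(0.8248) = 2.04 kJ/mol
ΔG > 0, so the forward reaction is non-spontaneous (proceeds in reverse).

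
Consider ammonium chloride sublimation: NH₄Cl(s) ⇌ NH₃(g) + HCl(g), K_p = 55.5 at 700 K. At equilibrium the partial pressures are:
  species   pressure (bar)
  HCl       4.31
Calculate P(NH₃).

(NH₄Cl is a pure solid — omitted from K_p.)
At equilibrium, K_p = P(NH₃)·P(HCl) = 55.5.
(P(NH₃))·(4.31) = 55.5
P(NH₃) = 12.9 bar

P(NH₃) = 12.9 bar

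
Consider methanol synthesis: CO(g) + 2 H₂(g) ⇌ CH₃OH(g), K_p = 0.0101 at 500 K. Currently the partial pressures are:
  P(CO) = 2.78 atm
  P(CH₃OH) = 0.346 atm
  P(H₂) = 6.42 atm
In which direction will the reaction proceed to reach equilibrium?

forward (toward products)

Q_p = P(CH₃OH) / (P(CO)·P(H₂)²) = (0.346) / ((2.78)·(6.42)²) = 0.00302
Q_p = 0.00302 < K_p = 0.0101, so the forward reaction proceeds.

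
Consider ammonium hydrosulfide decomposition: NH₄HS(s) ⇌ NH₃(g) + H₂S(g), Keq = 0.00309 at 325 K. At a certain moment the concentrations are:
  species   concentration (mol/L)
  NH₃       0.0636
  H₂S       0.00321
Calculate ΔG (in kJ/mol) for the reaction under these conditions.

ΔG = -7.34 kJ/mol

(NH₄HS is a pure solid — omitted from Q.)
Q = [NH₃]·[H₂S] = (0.0636)·(0.00321) = 2.04×10⁻⁴
ΔG = RT ln(Q/Keq) = (8.314 J mol⁻¹ K⁻¹)(325 K) × ln(2.04×10⁻⁴/0.00309)
   = (2.702 kJ/mol)(-2.718) = -7.34 kJ/mol
ΔG < 0, so the forward reaction is spontaneous (proceeds forward).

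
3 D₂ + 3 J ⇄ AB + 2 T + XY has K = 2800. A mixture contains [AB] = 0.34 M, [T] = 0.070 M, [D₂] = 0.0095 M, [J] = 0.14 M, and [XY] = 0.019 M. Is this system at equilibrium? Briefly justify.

no; Q > K, reaction proceeds in reverse

Q = [AB]·[T]²·[XY] / ([D₂]³·[J]³) = (0.34)·(0.070)²·(0.019) / ((0.0095)³·(0.14)³) = 13000
Q = 13000 > K = 2800: net reverse reaction.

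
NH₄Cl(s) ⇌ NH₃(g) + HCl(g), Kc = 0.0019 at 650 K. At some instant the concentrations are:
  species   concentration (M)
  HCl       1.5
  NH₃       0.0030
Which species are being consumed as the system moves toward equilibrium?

NH₃, HCl (products)

(NH₄Cl is a pure solid — omitted from Qc.)
Qc = [NH₃]·[HCl] = (0.0030)·(1.5) = 0.0045
Qc = 0.0045 > Kc = 0.0019: net reverse reaction.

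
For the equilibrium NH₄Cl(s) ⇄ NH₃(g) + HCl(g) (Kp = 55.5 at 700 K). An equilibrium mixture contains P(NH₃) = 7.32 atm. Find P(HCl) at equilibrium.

P(HCl) = 7.58 atm

(NH₄Cl is a pure solid — omitted from Kp.)
At equilibrium, Kp = P(NH₃)·P(HCl) = 55.5.
(7.32)·(P(HCl)) = 55.5
P(HCl) = 7.58 atm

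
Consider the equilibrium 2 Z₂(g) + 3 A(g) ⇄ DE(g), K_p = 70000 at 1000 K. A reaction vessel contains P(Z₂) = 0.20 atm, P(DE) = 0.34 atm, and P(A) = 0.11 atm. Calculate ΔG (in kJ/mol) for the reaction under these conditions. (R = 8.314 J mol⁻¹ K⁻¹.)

Q_p = P(DE) / (P(Z₂)²·P(A)³) = (0.34) / ((0.20)²·(0.11)³) = 6390
ΔG = RT ln(Q_p/K_p) = (8.314 J mol⁻¹ K⁻¹)(1000 K) × ln(6390/70000)
   = (8.314 kJ/mol)(-2.394) = -19.9 kJ/mol
ΔG < 0, so the forward reaction is spontaneous (proceeds forward).

ΔG = -19.9 kJ/mol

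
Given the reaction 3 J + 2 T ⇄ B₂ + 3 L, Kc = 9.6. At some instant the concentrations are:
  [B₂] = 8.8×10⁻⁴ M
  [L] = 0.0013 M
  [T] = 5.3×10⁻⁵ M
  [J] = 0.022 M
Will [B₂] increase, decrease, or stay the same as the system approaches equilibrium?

decrease

Qc = [B₂]·[L]³ / ([J]³·[T]²) = (8.8×10⁻⁴)·(0.0013)³ / ((0.022)³·(5.3×10⁻⁵)²) = 65
Qc = 65 > Kc = 9.6: net reverse reaction.
B₂ is a product, so it decreases.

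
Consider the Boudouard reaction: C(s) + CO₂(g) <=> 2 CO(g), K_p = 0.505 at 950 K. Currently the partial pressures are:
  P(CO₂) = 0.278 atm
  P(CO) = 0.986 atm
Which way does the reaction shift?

to the left

(C is a pure solid — omitted from Q_p.)
Q_p = P(CO)² / P(CO₂) = (0.986)² / (0.278) = 3.50
Q_p = 3.50 > K_p = 0.505, so the reverse reaction proceeds.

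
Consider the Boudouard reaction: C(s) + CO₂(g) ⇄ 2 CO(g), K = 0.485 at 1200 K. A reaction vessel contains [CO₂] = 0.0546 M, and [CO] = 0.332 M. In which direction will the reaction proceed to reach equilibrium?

toward reactants

(C is a pure solid — omitted from Q.)
Q = [CO]² / [CO₂] = (0.332)² / (0.0546) = 2.02
Q = 2.02 > K = 0.485, so the reverse reaction proceeds.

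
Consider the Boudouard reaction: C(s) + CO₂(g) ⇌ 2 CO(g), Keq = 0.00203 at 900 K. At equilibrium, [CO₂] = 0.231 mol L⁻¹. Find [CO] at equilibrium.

[CO] = 0.0217 mol L⁻¹

(C is a pure solid — omitted from Keq.)
At equilibrium, Keq = [CO]² / [CO₂] = 0.00203.
([CO])² / (0.231) = 0.00203
[CO]² = 4.69×10⁻⁴ ⇒ [CO] = 0.0217 mol L⁻¹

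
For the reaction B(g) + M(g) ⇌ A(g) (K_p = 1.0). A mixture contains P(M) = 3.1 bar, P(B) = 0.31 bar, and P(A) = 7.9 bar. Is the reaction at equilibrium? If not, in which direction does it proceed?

to the left

Q_p = P(A) / (P(B)·P(M)) = (7.9) / ((0.31)·(3.1)) = 8.2
Q_p = 8.2 > K_p = 1.0, so the reverse reaction proceeds.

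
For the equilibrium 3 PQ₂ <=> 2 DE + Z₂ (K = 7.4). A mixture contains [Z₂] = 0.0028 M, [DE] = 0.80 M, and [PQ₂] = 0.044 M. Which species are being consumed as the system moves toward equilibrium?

DE, Z₂ (products)

Q = [DE]²·[Z₂] / [PQ₂]³ = (0.80)²·(0.0028) / (0.044)³ = 21
Q = 21 > K = 7.4: net reverse reaction.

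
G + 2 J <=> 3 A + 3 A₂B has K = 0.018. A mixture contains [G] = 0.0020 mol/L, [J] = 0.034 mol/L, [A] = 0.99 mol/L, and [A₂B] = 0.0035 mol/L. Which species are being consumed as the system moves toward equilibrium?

Q = [A]³·[A₂B]³ / ([G]·[J]²) = (0.99)³·(0.0035)³ / ((0.0020)·(0.034)²) = 0.018
Q = 0.018 = K; the system is at equilibrium.

none (at equilibrium)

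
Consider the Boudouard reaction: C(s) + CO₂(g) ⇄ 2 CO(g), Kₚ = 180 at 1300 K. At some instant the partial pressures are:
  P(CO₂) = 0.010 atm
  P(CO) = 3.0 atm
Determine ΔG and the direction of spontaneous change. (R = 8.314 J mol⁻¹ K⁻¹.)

(C is a pure solid — omitted from Qₚ.)
Qₚ = P(CO)² / P(CO₂) = (3.0)² / (0.010) = 900
ΔG = RT ln(Qₚ/Kₚ) = (8.314 J mol⁻¹ K⁻¹)(1300 K) × ln(900/180)
   = (10.81 kJ/mol)(1.609) = 17.4 kJ/mol
ΔG > 0, so the forward reaction is non-spontaneous (proceeds in reverse).

ΔG = 17.4 kJ/mol; the forward reaction is non-spontaneous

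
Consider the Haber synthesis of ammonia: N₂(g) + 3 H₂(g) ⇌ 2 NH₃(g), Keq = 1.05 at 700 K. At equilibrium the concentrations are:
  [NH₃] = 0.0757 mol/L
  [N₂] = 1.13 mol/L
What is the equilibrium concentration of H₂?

At equilibrium, Keq = [NH₃]² / ([N₂]·[H₂]³) = 1.05.
(0.0757)² / ((1.13)·([H₂])³) = 1.05
[H₂]³ = 0.00483 ⇒ [H₂] = 0.169 mol/L

[H₂] = 0.169 mol/L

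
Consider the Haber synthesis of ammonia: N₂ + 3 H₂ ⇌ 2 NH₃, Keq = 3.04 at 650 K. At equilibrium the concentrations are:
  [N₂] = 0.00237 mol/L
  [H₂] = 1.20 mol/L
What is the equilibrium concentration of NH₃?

At equilibrium, Keq = [NH₃]² / ([N₂]·[H₂]³) = 3.04.
([NH₃])² / ((0.00237)·(1.20)³) = 3.04
[NH₃]² = 0.0124 ⇒ [NH₃] = 0.112 mol/L

[NH₃] = 0.112 mol/L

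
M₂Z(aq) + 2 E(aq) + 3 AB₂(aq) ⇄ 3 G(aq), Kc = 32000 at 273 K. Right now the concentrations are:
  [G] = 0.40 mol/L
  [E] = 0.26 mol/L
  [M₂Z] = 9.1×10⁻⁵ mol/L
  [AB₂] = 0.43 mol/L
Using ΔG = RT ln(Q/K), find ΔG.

Qc = [G]³ / ([M₂Z]·[E]²·[AB₂]³) = (0.40)³ / ((9.1×10⁻⁵)·(0.26)²·(0.43)³) = 1.31×10⁵
ΔG = RT ln(Qc/Kc) = (8.314 J mol⁻¹ K⁻¹)(273 K) × ln(1.31×10⁵/32000)
   = (2.270 kJ/mol)(1.409) = 3.20 kJ/mol
ΔG > 0, so the forward reaction is non-spontaneous (proceeds in reverse).

ΔG = 3.20 kJ/mol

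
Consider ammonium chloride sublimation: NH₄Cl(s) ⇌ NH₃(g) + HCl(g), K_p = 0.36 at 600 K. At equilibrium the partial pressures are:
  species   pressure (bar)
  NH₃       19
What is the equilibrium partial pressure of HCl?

(NH₄Cl is a pure solid — omitted from K_p.)
At equilibrium, K_p = P(NH₃)·P(HCl) = 0.36.
(19)·(P(HCl)) = 0.36
P(HCl) = 0.0189 = 0.019 bar

P(HCl) = 0.019 bar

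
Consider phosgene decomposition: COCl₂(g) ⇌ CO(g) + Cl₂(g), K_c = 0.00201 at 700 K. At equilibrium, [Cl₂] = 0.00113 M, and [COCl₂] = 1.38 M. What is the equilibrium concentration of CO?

At equilibrium, K_c = [CO]·[Cl₂] / [COCl₂] = 0.00201.
([CO])·(0.00113) / (1.38) = 0.00201
[CO] = 2.45 M

[CO] = 2.45 M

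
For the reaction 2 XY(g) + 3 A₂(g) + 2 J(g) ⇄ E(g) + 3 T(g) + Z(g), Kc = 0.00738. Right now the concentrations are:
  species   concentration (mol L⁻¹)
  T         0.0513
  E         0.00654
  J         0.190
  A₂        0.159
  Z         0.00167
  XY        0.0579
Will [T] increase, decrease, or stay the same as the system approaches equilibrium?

increase

Qc = [E]·[T]³·[Z] / ([XY]²·[A₂]³·[J]²) = (0.00654)·(0.0513)³·(0.00167) / ((0.0579)²·(0.159)³·(0.190)²) = 0.00303
Qc = 0.00303 < Kc = 0.00738: net forward reaction.
T is a product, so it increases.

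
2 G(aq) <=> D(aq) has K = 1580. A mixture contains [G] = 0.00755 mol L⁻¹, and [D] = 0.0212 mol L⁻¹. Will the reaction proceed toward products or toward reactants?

Q = [D] / [G]² = (0.0212) / (0.00755)² = 372
Q = 372 < K = 1580, so the forward reaction proceeds.

forward (toward products)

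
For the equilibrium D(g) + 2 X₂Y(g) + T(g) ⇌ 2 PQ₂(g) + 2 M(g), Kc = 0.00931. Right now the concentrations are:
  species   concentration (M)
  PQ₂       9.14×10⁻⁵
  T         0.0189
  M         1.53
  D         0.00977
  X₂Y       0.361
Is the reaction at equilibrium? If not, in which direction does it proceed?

toward products

Qc = [PQ₂]²·[M]² / ([D]·[X₂Y]²·[T]) = (9.14×10⁻⁵)²·(1.53)² / ((0.00977)·(0.361)²·(0.0189)) = 8.13×10⁻⁴
Qc = 8.13×10⁻⁴ < Kc = 0.00931, so the forward reaction proceeds.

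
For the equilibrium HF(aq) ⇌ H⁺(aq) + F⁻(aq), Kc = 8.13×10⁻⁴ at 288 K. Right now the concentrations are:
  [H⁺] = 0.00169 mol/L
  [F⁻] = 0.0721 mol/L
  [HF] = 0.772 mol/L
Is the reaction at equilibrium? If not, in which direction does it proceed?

forward (toward products)

Qc = [H⁺]·[F⁻] / [HF] = (0.00169)·(0.0721) / (0.772) = 1.58×10⁻⁴
Qc = 1.58×10⁻⁴ < Kc = 8.13×10⁻⁴, so the forward reaction proceeds.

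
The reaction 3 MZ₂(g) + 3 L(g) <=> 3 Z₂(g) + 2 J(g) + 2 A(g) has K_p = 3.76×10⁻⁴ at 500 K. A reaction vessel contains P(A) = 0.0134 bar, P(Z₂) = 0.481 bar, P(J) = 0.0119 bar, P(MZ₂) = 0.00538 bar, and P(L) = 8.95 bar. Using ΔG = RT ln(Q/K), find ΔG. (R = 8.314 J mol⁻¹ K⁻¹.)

Q_p = P(Z₂)³·P(J)²·P(A)² / (P(MZ₂)³·P(L)³) = (0.481)³·(0.0119)²·(0.0134)² / ((0.00538)³·(8.95)³) = 2.53×10⁻⁵
ΔG = RT ln(Q_p/K_p) = (8.314 J mol⁻¹ K⁻¹)(500 K) × ln(2.53×10⁻⁵/3.76×10⁻⁴)
   = (4.157 kJ/mol)(-2.699) = -11.2 kJ/mol
ΔG < 0, so the forward reaction is spontaneous (proceeds forward).

ΔG = -11.2 kJ/mol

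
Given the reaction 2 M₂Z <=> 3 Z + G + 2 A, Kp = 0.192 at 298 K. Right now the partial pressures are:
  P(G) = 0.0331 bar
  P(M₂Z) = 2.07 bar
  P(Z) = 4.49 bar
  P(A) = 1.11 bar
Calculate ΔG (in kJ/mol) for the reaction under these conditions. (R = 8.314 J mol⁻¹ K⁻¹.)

Qp = P(Z)³·P(G)·P(A)² / P(M₂Z)² = (4.49)³·(0.0331)·(1.11)² / (2.07)² = 0.862
ΔG = RT ln(Qp/Kp) = (8.314 J mol⁻¹ K⁻¹)(298 K) × ln(0.862/0.192)
   = (2.478 kJ/mol)(1.502) = 3.72 kJ/mol
ΔG > 0, so the forward reaction is non-spontaneous (proceeds in reverse).

ΔG = 3.72 kJ/mol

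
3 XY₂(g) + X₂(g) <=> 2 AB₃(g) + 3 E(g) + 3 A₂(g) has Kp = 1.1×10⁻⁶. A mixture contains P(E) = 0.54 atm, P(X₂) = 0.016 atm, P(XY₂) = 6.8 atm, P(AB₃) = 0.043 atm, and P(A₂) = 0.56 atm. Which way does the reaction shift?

Qp = P(AB₃)²·P(E)³·P(A₂)³ / (P(XY₂)³·P(X₂)) = (0.043)²·(0.54)³·(0.56)³ / ((6.8)³·(0.016)) = 1.0×10⁻⁵
Qp = 1.0×10⁻⁵ > Kp = 1.1×10⁻⁶, so the reverse reaction proceeds.

toward reactants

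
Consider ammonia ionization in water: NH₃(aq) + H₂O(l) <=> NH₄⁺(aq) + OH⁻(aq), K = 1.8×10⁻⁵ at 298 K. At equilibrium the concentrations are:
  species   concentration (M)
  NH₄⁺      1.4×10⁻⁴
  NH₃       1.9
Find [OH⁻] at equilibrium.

(H₂O is a pure liquid — omitted from K.)
At equilibrium, K = [NH₄⁺]·[OH⁻] / [NH₃] = 1.8×10⁻⁵.
(1.4×10⁻⁴)·([OH⁻]) / (1.9) = 1.8×10⁻⁵
[OH⁻] = 0.244 = 0.24 M

[OH⁻] = 0.24 M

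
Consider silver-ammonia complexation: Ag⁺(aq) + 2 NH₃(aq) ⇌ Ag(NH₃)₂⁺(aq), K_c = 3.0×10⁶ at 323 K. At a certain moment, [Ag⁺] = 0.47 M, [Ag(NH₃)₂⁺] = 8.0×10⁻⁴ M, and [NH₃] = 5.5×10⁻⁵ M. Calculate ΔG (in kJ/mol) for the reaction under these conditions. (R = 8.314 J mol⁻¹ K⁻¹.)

ΔG = -4.49 kJ/mol

Q_c = [Ag(NH₃)₂⁺] / ([Ag⁺]·[NH₃]²) = (8.0×10⁻⁴) / ((0.47)·(5.5×10⁻⁵)²) = 5.63×10⁵
ΔG = RT ln(Q_c/K_c) = (8.314 J mol⁻¹ K⁻¹)(323 K) × ln(5.63×10⁵/3.0×10⁶)
   = (2.685 kJ/mol)(-1.673) = -4.49 kJ/mol
ΔG < 0, so the forward reaction is spontaneous (proceeds forward).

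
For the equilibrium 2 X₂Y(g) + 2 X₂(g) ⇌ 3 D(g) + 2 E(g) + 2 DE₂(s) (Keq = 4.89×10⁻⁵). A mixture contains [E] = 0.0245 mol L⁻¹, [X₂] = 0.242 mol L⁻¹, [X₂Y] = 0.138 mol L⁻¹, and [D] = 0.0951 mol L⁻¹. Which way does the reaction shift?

(DE₂ is a pure solid — omitted from Q.)
Q = [D]³·[E]² / ([X₂Y]²·[X₂]²) = (0.0951)³·(0.0245)² / ((0.138)²·(0.242)²) = 4.63×10⁻⁴
Q = 4.63×10⁻⁴ > Keq = 4.89×10⁻⁵, so the reverse reaction proceeds.

in the reverse direction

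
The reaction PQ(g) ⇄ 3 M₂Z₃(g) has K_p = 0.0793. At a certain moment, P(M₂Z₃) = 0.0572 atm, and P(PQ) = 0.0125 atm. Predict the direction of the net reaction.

Q_p = P(M₂Z₃)³ / P(PQ) = (0.0572)³ / (0.0125) = 0.0150
Q_p = 0.0150 < K_p = 0.0793, so the forward reaction proceeds.

to the right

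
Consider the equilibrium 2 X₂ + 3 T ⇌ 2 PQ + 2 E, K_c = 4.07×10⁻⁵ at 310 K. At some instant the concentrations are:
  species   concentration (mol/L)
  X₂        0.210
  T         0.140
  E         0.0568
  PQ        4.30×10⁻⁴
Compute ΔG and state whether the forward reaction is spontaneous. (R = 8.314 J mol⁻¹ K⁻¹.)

Q_c = [PQ]²·[E]² / ([X₂]²·[T]³) = (4.30×10⁻⁴)²·(0.0568)² / ((0.210)²·(0.140)³) = 4.93×10⁻⁶
ΔG = RT ln(Q_c/K_c) = (8.314 J mol⁻¹ K⁻¹)(310 K) × ln(4.93×10⁻⁶/4.07×10⁻⁵)
   = (2.577 kJ/mol)(-2.111) = -5.44 kJ/mol
ΔG < 0, so the forward reaction is spontaneous (proceeds forward).

ΔG = -5.44 kJ/mol; the forward reaction is spontaneous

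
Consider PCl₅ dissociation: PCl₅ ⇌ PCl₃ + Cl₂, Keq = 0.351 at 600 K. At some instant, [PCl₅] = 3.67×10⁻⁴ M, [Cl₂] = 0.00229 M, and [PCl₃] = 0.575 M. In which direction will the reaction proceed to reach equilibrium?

Q = [PCl₃]·[Cl₂] / [PCl₅] = (0.575)·(0.00229) / (3.67×10⁻⁴) = 3.59
Q = 3.59 > Keq = 0.351, so the reverse reaction proceeds.

reverse (toward reactants)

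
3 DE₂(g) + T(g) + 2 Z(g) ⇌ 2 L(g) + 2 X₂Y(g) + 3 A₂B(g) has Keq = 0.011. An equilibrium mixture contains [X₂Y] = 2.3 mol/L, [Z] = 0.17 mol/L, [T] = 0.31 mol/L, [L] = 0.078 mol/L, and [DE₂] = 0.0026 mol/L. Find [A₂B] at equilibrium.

At equilibrium, Keq = [L]²·[X₂Y]²·[A₂B]³ / ([DE₂]³·[T]·[Z]²) = 0.011.
(0.078)²·(2.3)²·([A₂B])³ / ((0.0026)³·(0.31)·(0.17)²) = 0.011
[A₂B]³ = 5.38e-11 ⇒ [A₂B] = 3.8e-4 mol/L

[A₂B] = 3.8e-4 mol/L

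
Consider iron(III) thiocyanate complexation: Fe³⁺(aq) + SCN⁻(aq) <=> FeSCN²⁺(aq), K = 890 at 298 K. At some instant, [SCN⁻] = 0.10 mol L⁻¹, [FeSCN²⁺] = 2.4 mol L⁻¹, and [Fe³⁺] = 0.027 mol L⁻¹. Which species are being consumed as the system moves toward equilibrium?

Q = [FeSCN²⁺] / ([Fe³⁺]·[SCN⁻]) = (2.4) / ((0.027)·(0.10)) = 890
Q = 890 = K; the system is at equilibrium.

none (at equilibrium)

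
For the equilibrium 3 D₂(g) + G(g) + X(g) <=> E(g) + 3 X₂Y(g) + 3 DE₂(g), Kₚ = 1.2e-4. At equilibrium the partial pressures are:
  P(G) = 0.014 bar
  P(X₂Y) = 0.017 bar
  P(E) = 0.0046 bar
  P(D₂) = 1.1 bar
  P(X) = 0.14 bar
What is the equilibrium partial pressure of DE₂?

P(DE₂) = 2.4 bar

At equilibrium, Kₚ = P(E)·P(X₂Y)³·P(DE₂)³ / (P(D₂)³·P(G)·P(X)) = 1.2e-4.
(0.0046)·(0.017)³·(P(DE₂))³ / ((1.1)³·(0.014)·(0.14)) = 1.2e-4
P(DE₂)³ = 13.9 ⇒ P(DE₂) = 2.4 bar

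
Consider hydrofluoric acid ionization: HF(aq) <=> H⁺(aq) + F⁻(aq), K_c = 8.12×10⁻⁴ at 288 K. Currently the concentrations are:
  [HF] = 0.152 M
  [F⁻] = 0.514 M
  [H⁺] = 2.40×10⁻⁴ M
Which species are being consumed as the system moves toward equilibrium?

none (at equilibrium)

Q_c = [H⁺]·[F⁻] / [HF] = (2.40×10⁻⁴)·(0.514) / (0.152) = 8.12×10⁻⁴
Q_c = 8.12×10⁻⁴ = K_c; the system is at equilibrium.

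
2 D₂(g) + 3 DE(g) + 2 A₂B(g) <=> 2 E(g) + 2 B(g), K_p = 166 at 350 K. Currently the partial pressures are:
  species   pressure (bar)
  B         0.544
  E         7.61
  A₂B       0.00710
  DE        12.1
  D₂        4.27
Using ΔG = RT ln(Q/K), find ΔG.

ΔG = -8.03 kJ/mol

Q_p = P(E)²·P(B)² / (P(D₂)²·P(DE)³·P(A₂B)²) = (7.61)²·(0.544)² / ((4.27)²·(12.1)³·(0.00710)²) = 10.5
ΔG = RT ln(Q_p/K_p) = (8.314 J mol⁻¹ K⁻¹)(350 K) × ln(10.5/166)
   = (2.910 kJ/mol)(-2.761) = -8.03 kJ/mol
ΔG < 0, so the forward reaction is spontaneous (proceeds forward).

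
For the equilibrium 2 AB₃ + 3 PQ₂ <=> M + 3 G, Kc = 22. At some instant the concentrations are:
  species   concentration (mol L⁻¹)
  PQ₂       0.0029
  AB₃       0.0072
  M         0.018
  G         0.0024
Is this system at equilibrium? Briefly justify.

Qc = [M]·[G]³ / ([AB₃]²·[PQ₂]³) = (0.018)·(0.0024)³ / ((0.0072)²·(0.0029)³) = 200
Qc = 200 > Kc = 22: net reverse reaction.

no; Q > K, reaction proceeds in reverse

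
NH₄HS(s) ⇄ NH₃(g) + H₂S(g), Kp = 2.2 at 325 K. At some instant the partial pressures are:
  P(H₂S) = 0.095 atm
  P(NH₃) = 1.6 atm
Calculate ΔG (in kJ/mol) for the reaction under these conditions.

ΔG = -7.22 kJ/mol

(NH₄HS is a pure solid — omitted from Qp.)
Qp = P(NH₃)·P(H₂S) = (1.6)·(0.095) = 0.152
ΔG = RT ln(Qp/Kp) = (8.314 J mol⁻¹ K⁻¹)(325 K) × ln(0.152/2.2)
   = (2.702 kJ/mol)(-2.672) = -7.22 kJ/mol
ΔG < 0, so the forward reaction is spontaneous (proceeds forward).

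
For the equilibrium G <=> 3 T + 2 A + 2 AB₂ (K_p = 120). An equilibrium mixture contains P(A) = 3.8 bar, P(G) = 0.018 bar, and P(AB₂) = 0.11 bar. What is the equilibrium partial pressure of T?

At equilibrium, K_p = P(T)³·P(A)²·P(AB₂)² / P(G) = 120.
(P(T))³·(3.8)²·(0.11)² / (0.018) = 120
P(T)³ = 12.4 ⇒ P(T) = 2.3 bar

P(T) = 2.3 bar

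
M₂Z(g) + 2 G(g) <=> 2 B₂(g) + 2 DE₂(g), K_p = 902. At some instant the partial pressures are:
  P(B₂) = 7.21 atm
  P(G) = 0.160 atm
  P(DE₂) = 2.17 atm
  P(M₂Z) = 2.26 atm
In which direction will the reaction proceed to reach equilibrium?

Q_p = P(B₂)²·P(DE₂)² / (P(M₂Z)·P(G)²) = (7.21)²·(2.17)² / ((2.26)·(0.160)²) = 4230
Q_p = 4230 > K_p = 902, so the reverse reaction proceeds.

toward reactants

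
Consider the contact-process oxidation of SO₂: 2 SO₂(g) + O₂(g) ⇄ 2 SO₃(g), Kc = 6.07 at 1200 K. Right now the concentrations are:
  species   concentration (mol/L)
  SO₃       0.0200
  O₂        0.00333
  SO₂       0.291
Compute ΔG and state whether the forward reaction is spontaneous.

Qc = [SO₃]² / ([SO₂]²·[O₂]) = (0.0200)² / ((0.291)²·(0.00333)) = 1.42
ΔG = RT ln(Qc/Kc) = (8.314 J mol⁻¹ K⁻¹)(1200 K) × ln(1.42/6.07)
   = (9.977 kJ/mol)(-1.453) = -14.5 kJ/mol
ΔG < 0, so the forward reaction is spontaneous (proceeds forward).

ΔG = -14.5 kJ/mol; the forward reaction is spontaneous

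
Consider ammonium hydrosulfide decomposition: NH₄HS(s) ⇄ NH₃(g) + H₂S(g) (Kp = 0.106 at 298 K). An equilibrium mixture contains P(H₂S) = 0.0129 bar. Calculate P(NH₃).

P(NH₃) = 8.22 bar

(NH₄HS is a pure solid — omitted from Kp.)
At equilibrium, Kp = P(NH₃)·P(H₂S) = 0.106.
(P(NH₃))·(0.0129) = 0.106
P(NH₃) = 8.22 bar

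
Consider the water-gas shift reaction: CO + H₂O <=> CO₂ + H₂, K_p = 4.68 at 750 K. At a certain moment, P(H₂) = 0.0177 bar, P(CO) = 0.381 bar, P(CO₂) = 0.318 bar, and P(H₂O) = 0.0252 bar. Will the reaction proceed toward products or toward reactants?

toward products

Q_p = P(CO₂)·P(H₂) / (P(CO)·P(H₂O)) = (0.318)·(0.0177) / ((0.381)·(0.0252)) = 0.586
Q_p = 0.586 < K_p = 4.68, so the forward reaction proceeds.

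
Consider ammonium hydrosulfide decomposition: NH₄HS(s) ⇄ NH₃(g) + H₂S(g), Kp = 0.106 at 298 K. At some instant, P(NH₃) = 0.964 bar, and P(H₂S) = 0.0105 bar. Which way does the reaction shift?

(NH₄HS is a pure solid — omitted from Qp.)
Qp = P(NH₃)·P(H₂S) = (0.964)·(0.0105) = 0.0101
Qp = 0.0101 < Kp = 0.106, so the forward reaction proceeds.

to the right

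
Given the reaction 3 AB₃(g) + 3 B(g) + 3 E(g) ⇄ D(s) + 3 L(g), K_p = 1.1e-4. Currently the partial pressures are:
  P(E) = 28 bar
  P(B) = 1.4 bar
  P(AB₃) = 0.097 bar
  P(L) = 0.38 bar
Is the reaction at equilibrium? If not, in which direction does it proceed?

to the left

(D is a pure solid — omitted from Q_p.)
Q_p = P(L)³ / (P(AB₃)³·P(B)³·P(E)³) = (0.38)³ / ((0.097)³·(1.4)³·(28)³) = 0.0010
Q_p = 0.0010 > K_p = 1.1e-4, so the reverse reaction proceeds.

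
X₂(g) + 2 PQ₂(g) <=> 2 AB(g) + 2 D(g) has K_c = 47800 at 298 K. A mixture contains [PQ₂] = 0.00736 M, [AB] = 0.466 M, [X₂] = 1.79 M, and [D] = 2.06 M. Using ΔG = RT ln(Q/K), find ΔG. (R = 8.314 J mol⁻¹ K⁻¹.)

Q_c = [AB]²·[D]² / ([X₂]·[PQ₂]²) = (0.466)²·(2.06)² / ((1.79)·(0.00736)²) = 9500
ΔG = RT ln(Q_c/K_c) = (8.314 J mol⁻¹ K⁻¹)(298 K) × ln(9500/47800)
   = (2.478 kJ/mol)(-1.616) = -4.00 kJ/mol
ΔG < 0, so the forward reaction is spontaneous (proceeds forward).

ΔG = -4.00 kJ/mol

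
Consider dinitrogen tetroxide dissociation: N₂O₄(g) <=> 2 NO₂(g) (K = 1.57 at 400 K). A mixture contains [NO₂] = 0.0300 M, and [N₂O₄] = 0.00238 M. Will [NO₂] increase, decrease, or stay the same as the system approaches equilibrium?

Q = [NO₂]² / [N₂O₄] = (0.0300)² / (0.00238) = 0.378
Q = 0.378 < K = 1.57: net forward reaction.
NO₂ is a product, so it increases.

increase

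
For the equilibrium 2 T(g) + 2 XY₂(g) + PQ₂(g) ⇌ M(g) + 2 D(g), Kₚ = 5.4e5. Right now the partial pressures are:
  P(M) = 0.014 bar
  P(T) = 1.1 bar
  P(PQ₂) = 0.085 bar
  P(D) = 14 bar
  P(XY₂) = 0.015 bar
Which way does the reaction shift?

toward products

Qₚ = P(M)·P(D)² / (P(T)²·P(XY₂)²·P(PQ₂)) = (0.014)·(14)² / ((1.1)²·(0.015)²·(0.085)) = 1.2e5
Qₚ = 1.2e5 < Kₚ = 5.4e5, so the forward reaction proceeds.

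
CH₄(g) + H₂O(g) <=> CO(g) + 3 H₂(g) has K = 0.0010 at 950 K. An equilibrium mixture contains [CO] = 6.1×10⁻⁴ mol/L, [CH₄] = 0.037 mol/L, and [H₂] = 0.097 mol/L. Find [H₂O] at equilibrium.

[H₂O] = 0.015 mol/L

At equilibrium, K = [CO]·[H₂]³ / ([CH₄]·[H₂O]) = 0.0010.
(6.1×10⁻⁴)·(0.097)³ / ((0.037)·([H₂O])) = 0.0010
[H₂O] = 0.0150 = 0.015 mol/L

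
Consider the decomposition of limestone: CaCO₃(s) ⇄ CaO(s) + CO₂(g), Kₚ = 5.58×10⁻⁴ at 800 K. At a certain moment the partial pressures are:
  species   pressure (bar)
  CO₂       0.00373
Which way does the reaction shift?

reverse (toward reactants)

(CaCO₃, CaO are pure solids — omitted from Qₚ.)
Qₚ = P(CO₂) = 0.00373
Qₚ = 0.00373 > Kₚ = 5.58×10⁻⁴, so the reverse reaction proceeds.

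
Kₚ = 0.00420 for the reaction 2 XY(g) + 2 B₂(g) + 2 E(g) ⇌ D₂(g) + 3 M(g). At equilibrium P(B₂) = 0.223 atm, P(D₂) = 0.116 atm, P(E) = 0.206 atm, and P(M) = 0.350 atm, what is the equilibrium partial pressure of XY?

At equilibrium, Kₚ = P(D₂)·P(M)³ / (P(XY)²·P(B₂)²·P(E)²) = 0.00420.
(0.116)·(0.350)³ / ((P(XY))²·(0.223)²·(0.206)²) = 0.00420
P(XY)² = 561 ⇒ P(XY) = 23.7 atm

P(XY) = 23.7 atm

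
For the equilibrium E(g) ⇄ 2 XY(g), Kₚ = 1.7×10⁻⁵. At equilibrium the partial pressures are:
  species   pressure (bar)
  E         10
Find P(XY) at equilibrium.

At equilibrium, Kₚ = P(XY)² / P(E) = 1.7×10⁻⁵.
(P(XY))² / (10) = 1.7×10⁻⁵
P(XY)² = 1.70×10⁻⁴ ⇒ P(XY) = 0.013 bar

P(XY) = 0.013 bar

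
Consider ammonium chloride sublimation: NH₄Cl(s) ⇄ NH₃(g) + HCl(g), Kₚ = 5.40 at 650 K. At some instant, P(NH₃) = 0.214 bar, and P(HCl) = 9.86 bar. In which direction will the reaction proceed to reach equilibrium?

toward products

(NH₄Cl is a pure solid — omitted from Qₚ.)
Qₚ = P(NH₃)·P(HCl) = (0.214)·(9.86) = 2.11
Qₚ = 2.11 < Kₚ = 5.40, so the forward reaction proceeds.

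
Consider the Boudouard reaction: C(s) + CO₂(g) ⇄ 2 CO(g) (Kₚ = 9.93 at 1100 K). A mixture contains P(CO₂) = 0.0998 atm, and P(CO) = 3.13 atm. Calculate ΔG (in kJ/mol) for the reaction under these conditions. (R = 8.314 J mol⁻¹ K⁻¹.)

(C is a pure solid — omitted from Qₚ.)
Qₚ = P(CO)² / P(CO₂) = (3.13)² / (0.0998) = 98.2
ΔG = RT ln(Qₚ/Kₚ) = (8.314 J mol⁻¹ K⁻¹)(1100 K) × ln(98.2/9.93)
   = (9.145 kJ/mol)(2.291) = 21.0 kJ/mol
ΔG > 0, so the forward reaction is non-spontaneous (proceeds in reverse).

ΔG = 21.0 kJ/mol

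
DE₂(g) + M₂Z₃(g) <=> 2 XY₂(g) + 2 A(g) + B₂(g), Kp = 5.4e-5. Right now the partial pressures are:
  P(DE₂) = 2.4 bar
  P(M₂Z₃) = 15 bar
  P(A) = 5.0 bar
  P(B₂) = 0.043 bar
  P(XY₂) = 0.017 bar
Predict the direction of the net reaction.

toward products

Qp = P(XY₂)²·P(A)²·P(B₂) / (P(DE₂)·P(M₂Z₃)) = (0.017)²·(5.0)²·(0.043) / ((2.4)·(15)) = 8.6e-6
Qp = 8.6e-6 < Kp = 5.4e-5, so the forward reaction proceeds.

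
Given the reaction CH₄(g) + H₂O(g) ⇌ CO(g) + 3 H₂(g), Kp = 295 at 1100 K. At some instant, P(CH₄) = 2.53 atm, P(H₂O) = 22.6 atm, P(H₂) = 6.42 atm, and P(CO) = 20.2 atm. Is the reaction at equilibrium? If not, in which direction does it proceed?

toward products

Qp = P(CO)·P(H₂)³ / (P(CH₄)·P(H₂O)) = (20.2)·(6.42)³ / ((2.53)·(22.6)) = 93.5
Qp = 93.5 < Kp = 295, so the forward reaction proceeds.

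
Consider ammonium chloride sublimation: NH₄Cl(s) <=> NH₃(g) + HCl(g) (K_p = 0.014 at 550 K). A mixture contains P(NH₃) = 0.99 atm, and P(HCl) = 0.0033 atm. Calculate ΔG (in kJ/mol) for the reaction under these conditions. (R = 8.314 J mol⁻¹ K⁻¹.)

(NH₄Cl is a pure solid — omitted from Q_p.)
Q_p = P(NH₃)·P(HCl) = (0.99)·(0.0033) = 0.00327
ΔG = RT ln(Q_p/K_p) = (8.314 J mol⁻¹ K⁻¹)(550 K) × ln(0.00327/0.014)
   = (4.573 kJ/mol)(-1.454) = -6.65 kJ/mol
ΔG < 0, so the forward reaction is spontaneous (proceeds forward).

ΔG = -6.65 kJ/mol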